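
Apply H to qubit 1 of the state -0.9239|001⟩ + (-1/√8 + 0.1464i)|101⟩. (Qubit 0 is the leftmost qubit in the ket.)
-0.6533|001⟩ - 0.6533|011⟩ + (-0.25 + 0.1035i)|101⟩ + (-0.25 + 0.1035i)|111⟩

H on qubit 1 mixes each pair of kets that differ only in qubit 1: amplitudes (a, b) of (|…0…⟩, |…1…⟩) become ((a + b)/√2, (a − b)/√2). Kets absent from the input have amplitude 0.
(|001⟩, |011⟩): (a, b) = (-0.9239, 0) → (-0.6533, -0.6533)
(|101⟩, |111⟩): (a, b) = ((-1/√8 + 0.1464i), 0) → ((-0.25 + 0.1035i), (-0.25 + 0.1035i))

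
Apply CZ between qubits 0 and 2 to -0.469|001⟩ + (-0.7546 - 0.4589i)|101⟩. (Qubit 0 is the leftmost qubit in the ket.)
-0.469|001⟩ + (0.7546 + 0.4589i)|101⟩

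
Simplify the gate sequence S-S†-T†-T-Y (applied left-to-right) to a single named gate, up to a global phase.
Y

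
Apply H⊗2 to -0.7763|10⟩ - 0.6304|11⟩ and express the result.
-0.7034|00⟩ - 0.07295|01⟩ + 0.7034|10⟩ + 0.07295|11⟩

H⊗2 gives amp(|y⟩) = (1/2) Σ_x (−1)^(x·y) amp(|x⟩), where x·y is the number of positions in which both x and y have a 1.
|00⟩: (-0.7763 - 0.6304)/2 = -0.7034
|01⟩: (-0.7763 + 0.6304)/2 = -0.07295
|10⟩: (0.7763 + 0.6304)/2 = 0.7034
|11⟩: (0.7763 - 0.6304)/2 = 0.07295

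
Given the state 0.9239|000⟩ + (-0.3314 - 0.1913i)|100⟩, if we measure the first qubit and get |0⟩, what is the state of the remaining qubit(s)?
|00⟩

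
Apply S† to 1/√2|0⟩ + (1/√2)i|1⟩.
1/√2|0⟩ + 1/√2|1⟩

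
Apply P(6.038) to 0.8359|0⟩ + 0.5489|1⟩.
0.8359|0⟩ + (0.5325 - 0.1332i)|1⟩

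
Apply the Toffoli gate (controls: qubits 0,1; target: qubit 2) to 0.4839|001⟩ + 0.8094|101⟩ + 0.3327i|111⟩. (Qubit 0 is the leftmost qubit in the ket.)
0.4839|001⟩ + 0.8094|101⟩ + 0.3327i|110⟩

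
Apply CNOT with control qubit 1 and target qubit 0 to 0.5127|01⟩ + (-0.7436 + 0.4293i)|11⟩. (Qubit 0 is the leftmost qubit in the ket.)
(-0.7436 + 0.4293i)|01⟩ + 0.5127|11⟩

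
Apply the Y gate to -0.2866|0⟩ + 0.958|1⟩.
-0.958i|0⟩ - 0.2866i|1⟩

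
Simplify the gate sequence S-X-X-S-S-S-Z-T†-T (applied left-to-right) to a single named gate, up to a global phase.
Z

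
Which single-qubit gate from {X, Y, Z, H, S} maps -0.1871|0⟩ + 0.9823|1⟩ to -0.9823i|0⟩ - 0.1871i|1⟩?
Y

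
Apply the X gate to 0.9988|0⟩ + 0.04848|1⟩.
0.04848|0⟩ + 0.9988|1⟩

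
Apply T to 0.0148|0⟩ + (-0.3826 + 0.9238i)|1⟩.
0.0148|0⟩ + (-0.9238 + 0.3827i)|1⟩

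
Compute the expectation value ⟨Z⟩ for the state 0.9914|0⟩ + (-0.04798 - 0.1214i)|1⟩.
0.9658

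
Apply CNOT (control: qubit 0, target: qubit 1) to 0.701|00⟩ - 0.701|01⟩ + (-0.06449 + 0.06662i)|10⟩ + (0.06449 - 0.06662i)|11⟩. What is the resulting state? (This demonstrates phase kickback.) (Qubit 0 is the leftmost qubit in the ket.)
0.701|00⟩ - 0.701|01⟩ + (0.06449 - 0.06662i)|10⟩ + (-0.06449 + 0.06662i)|11⟩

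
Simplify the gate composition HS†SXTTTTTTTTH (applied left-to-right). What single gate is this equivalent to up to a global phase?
Z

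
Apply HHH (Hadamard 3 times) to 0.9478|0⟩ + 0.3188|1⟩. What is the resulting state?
0.8956|0⟩ + 0.4448|1⟩

H² = I, so H^3 = H: a single Hadamard. With (a, b) = (0.9478, 0.3188), H gives ((a + b)/√2, (a − b)/√2) = (0.8956, 0.4448).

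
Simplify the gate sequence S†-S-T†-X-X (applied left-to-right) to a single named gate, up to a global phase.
T†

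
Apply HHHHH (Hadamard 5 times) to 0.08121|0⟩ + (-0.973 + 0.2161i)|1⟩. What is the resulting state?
(-0.6306 + 0.1528i)|0⟩ + (0.7454 - 0.1528i)|1⟩

H² = I, so H^5 = H: a single Hadamard. With (a, b) = (0.08121, (-0.973 + 0.2161i)), H gives ((a + b)/√2, (a − b)/√2) = ((-0.6306 + 0.1528i), (0.7454 - 0.1528i)).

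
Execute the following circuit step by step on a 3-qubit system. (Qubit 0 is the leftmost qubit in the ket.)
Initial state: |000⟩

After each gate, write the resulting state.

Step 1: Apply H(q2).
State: 1/√2|000⟩ + 1/√2|001⟩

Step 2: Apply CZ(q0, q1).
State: 1/√2|000⟩ + 1/√2|001⟩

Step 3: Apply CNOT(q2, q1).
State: 1/√2|000⟩ + 1/√2|011⟩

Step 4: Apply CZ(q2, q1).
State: 1/√2|000⟩ - 1/√2|011⟩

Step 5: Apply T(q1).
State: 1/√2|000⟩ + (-1/2 - (1/2)i)|011⟩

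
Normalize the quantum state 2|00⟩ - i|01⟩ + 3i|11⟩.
0.5345|00⟩ - 0.2673i|01⟩ + 0.8018i|11⟩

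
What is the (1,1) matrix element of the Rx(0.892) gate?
0.9022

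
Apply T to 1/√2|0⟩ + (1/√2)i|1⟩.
1/√2|0⟩ + (-1/2 + (1/2)i)|1⟩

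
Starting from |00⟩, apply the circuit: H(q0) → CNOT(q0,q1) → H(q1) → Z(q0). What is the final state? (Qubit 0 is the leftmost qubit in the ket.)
1/2|00⟩ + 1/2|01⟩ - 1/2|10⟩ + 1/2|11⟩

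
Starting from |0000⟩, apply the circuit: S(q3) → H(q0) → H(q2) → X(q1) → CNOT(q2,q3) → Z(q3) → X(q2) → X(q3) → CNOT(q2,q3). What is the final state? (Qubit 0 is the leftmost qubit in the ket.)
-1/2|0100⟩ + 1/2|0110⟩ - 1/2|1100⟩ + 1/2|1110⟩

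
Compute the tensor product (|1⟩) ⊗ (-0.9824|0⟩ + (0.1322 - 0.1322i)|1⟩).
-0.9824|10⟩ + (0.1322 - 0.1322i)|11⟩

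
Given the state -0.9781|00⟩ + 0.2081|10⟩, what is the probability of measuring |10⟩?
0.04331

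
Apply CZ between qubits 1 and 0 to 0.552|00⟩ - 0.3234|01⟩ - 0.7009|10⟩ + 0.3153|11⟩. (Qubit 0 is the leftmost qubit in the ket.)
0.552|00⟩ - 0.3234|01⟩ - 0.7009|10⟩ - 0.3153|11⟩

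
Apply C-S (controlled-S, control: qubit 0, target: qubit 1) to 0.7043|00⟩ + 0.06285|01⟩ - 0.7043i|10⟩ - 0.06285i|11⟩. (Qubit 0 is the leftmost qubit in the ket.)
0.7043|00⟩ + 0.06285|01⟩ - 0.7043i|10⟩ + 0.06285|11⟩

C-S leaves the control-|0⟩ kets |00⟩, |01⟩ unchanged and applies S to qubit 1 on the control-|1⟩ pair (|10⟩, |11⟩).
S = [[1, 0], [0, i]].
With a = amp(|10⟩) = -0.7043i and b = amp(|11⟩) = -0.06285i:
new amp(|10⟩) = (1)·a = -0.7043i
new amp(|11⟩) = (i)·b = 0.06285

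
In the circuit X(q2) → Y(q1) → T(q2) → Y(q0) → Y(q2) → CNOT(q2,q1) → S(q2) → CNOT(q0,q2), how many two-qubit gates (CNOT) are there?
2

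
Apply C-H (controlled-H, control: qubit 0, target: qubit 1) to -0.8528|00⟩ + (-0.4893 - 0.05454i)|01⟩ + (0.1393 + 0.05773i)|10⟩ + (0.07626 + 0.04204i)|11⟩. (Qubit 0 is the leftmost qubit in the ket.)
-0.8528|00⟩ + (-0.4893 - 0.05454i)|01⟩ + (0.1524 + 0.07055i)|10⟩ + (0.04458 + 0.01109i)|11⟩

C-H leaves the control-|0⟩ kets |00⟩, |01⟩ unchanged and applies H to qubit 1 on the control-|1⟩ pair (|10⟩, |11⟩).
H = [[1/√2, 1/√2], [1/√2, -1/√2]].
With a = amp(|10⟩) = (0.1393 + 0.05773i) and b = amp(|11⟩) = (0.07626 + 0.04204i):
new amp(|10⟩) = (1/√2)·a + (1/√2)·b = (0.1524 + 0.07055i)
new amp(|11⟩) = (1/√2)·a + (-1/√2)·b = (0.04458 + 0.01109i)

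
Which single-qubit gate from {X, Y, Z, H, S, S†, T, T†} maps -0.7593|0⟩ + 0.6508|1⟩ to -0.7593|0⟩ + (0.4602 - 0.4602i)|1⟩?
T†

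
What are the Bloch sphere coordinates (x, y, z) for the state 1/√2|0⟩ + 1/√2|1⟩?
(1, 0, 0)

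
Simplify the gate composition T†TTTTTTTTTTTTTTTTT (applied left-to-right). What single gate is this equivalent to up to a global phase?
I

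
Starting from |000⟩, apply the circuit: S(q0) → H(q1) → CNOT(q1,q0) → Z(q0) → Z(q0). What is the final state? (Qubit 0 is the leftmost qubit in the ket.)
1/√2|000⟩ + 1/√2|110⟩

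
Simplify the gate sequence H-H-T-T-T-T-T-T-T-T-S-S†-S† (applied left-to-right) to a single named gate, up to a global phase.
S†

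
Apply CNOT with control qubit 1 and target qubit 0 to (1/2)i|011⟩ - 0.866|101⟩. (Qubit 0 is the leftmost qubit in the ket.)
-0.866|101⟩ + (1/2)i|111⟩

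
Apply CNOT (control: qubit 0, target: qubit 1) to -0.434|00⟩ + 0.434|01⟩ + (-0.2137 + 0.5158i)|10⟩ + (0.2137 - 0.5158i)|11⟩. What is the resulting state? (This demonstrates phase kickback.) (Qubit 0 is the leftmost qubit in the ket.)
-0.434|00⟩ + 0.434|01⟩ + (0.2137 - 0.5158i)|10⟩ + (-0.2137 + 0.5158i)|11⟩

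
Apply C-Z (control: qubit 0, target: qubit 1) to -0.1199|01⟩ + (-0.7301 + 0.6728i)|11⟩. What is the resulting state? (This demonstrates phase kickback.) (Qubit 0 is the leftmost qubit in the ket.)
-0.1199|01⟩ + (0.7301 - 0.6728i)|11⟩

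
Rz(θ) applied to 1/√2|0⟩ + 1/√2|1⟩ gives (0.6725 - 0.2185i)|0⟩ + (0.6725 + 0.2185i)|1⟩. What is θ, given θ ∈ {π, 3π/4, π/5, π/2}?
π/5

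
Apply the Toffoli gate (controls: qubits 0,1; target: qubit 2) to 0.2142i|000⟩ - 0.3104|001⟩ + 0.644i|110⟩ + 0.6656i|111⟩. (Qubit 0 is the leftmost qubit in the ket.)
0.2142i|000⟩ - 0.3104|001⟩ + 0.6656i|110⟩ + 0.644i|111⟩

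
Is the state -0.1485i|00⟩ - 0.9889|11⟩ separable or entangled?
Entangled

Writing the state as a|00⟩ + b|01⟩ + c|10⟩ + d|11⟩, it is a product state iff ad − bc = 0.
Here (a, b, c, d) = (-0.1485i, 0, 0, -0.9889): ad − bc = (-0.1485i)(-0.9889) − (0)(0) = 0.1469i ≠ 0, so the state is entangled.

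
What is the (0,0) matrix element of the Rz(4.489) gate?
(-0.6239 - 0.7815i)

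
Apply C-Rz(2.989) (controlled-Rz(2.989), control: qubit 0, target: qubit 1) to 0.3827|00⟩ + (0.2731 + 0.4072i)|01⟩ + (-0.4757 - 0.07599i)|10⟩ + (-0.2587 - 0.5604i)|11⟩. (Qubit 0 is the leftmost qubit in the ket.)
0.3827|00⟩ + (0.2731 + 0.4072i)|01⟩ + (-0.112 + 0.4685i)|10⟩ + (0.5391 - 0.3007i)|11⟩

C-Rz(2.989) leaves the control-|0⟩ kets |00⟩, |01⟩ unchanged and applies Rz(2.989) to qubit 1 on the control-|1⟩ pair (|10⟩, |11⟩).
Rz(2.989) = [[e^(−iθ/2), 0], [0, e^(iθ/2)]] with e^(±iθ/2) = cos(θ/2) ± i·sin(θ/2); θ = 2.989, cos(θ/2) ≈ 0.0762223, sin(θ/2) ≈ 0.997091.
With a = amp(|10⟩) = (-0.4757 - 0.07599i) and b = amp(|11⟩) = (-0.2587 - 0.5604i):
new amp(|10⟩) = (0.0762223 - 0.997091i)·a = (-0.112 + 0.4685i)
new amp(|11⟩) = (0.0762223 + 0.997091i)·b = (0.5391 - 0.3007i)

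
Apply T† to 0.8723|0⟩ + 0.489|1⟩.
0.8723|0⟩ + (0.3458 - 0.3458i)|1⟩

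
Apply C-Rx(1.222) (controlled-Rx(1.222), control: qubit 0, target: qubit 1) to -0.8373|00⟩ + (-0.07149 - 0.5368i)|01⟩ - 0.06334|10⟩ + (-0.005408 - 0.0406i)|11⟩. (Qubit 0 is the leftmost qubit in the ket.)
-0.8373|00⟩ + (-0.07149 - 0.5368i)|01⟩ + (-0.07517 + 0.003102i)|10⟩ + (-0.00443 + 0.003083i)|11⟩

C-Rx(1.222) leaves the control-|0⟩ kets |00⟩, |01⟩ unchanged and applies Rx(1.222) to qubit 1 on the control-|1⟩ pair (|10⟩, |11⟩).
Rx(1.222) = [[cos(θ/2), −i·sin(θ/2)], [−i·sin(θ/2), cos(θ/2)]]; θ = 1.222, cos(θ/2) ≈ 0.819075, sin(θ/2) ≈ 0.573687.
With a = amp(|10⟩) = -0.06334 and b = amp(|11⟩) = (-0.005408 - 0.0406i):
new amp(|10⟩) = (0.819075)·a + (-0.573687i)·b = (-0.07517 + 0.003102i)
new amp(|11⟩) = (-0.573687i)·a + (0.819075)·b = (-0.00443 + 0.003083i)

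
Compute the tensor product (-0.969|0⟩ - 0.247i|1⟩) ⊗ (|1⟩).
-0.969|01⟩ - 0.247i|11⟩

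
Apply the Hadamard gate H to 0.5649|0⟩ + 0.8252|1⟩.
0.9829|0⟩ - 0.1841|1⟩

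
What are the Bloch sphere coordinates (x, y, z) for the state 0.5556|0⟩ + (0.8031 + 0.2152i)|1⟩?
(0.8924, 0.2391, -0.3826)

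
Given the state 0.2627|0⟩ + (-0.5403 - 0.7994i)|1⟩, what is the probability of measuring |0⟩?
0.06901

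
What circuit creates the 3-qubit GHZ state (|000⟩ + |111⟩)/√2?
H(q0) → CNOT(q0,q1) → CNOT(q0,q2)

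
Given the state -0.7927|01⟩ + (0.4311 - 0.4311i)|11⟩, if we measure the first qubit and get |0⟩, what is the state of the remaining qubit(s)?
-|1⟩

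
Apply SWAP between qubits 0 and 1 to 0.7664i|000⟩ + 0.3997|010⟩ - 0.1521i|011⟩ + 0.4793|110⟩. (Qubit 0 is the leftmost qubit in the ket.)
0.7664i|000⟩ + 0.3997|100⟩ - 0.1521i|101⟩ + 0.4793|110⟩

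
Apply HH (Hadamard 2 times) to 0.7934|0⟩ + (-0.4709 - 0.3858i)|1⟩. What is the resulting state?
0.7934|0⟩ + (-0.4709 - 0.3858i)|1⟩

H² = I, so an even number of Hadamards cancels: H^2 = I and the state is unchanged.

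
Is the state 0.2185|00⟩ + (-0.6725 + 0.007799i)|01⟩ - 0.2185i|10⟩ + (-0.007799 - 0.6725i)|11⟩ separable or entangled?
Entangled

Writing the state as a|00⟩ + b|01⟩ + c|10⟩ + d|11⟩, it is a product state iff ad − bc = 0.
Here (a, b, c, d) = (0.2185, (-0.6725 + 0.007799i), -0.2185i, (-0.007799 - 0.6725i)): ad − bc = (0.2185)(-0.007799 - 0.6725i) − (-0.6725 + 0.007799i)(-0.2185i) = (-0.003408 - 0.2939i) ≠ 0, so the state is entangled.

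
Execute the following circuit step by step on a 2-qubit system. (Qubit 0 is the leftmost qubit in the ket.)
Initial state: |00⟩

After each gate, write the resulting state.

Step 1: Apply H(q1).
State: 1/√2|00⟩ + 1/√2|01⟩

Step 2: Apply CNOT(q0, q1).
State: 1/√2|00⟩ + 1/√2|01⟩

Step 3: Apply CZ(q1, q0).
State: 1/√2|00⟩ + 1/√2|01⟩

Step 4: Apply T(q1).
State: 1/√2|00⟩ + (1/2 + (1/2)i)|01⟩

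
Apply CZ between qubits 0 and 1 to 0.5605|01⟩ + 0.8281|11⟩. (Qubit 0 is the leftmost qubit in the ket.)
0.5605|01⟩ - 0.8281|11⟩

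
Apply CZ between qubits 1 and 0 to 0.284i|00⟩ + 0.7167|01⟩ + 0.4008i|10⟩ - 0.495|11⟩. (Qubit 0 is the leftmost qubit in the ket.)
0.284i|00⟩ + 0.7167|01⟩ + 0.4008i|10⟩ + 0.495|11⟩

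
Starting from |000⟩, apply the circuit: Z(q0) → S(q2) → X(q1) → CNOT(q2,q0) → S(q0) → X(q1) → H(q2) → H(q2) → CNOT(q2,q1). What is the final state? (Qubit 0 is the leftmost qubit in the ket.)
|000⟩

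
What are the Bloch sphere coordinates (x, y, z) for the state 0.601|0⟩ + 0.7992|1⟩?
(0.9606, 0, -0.2775)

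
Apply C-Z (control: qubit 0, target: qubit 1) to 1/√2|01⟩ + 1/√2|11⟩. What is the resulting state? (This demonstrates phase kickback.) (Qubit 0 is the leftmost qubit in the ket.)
1/√2|01⟩ - 1/√2|11⟩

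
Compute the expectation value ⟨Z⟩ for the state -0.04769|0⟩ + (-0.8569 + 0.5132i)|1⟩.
-0.9954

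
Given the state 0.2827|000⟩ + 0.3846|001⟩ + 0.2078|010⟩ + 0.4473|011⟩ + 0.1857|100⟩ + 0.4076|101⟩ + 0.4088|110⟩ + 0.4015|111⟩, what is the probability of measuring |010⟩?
0.04318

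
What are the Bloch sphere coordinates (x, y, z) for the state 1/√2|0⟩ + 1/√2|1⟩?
(1, 0, 0)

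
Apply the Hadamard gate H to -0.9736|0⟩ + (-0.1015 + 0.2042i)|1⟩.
(-0.7602 + 0.1444i)|0⟩ + (-0.6167 - 0.1444i)|1⟩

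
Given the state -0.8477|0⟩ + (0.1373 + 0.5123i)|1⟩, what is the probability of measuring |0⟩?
0.7186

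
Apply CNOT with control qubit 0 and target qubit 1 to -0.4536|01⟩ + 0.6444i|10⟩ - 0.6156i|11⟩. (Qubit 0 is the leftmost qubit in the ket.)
-0.4536|01⟩ - 0.6156i|10⟩ + 0.6444i|11⟩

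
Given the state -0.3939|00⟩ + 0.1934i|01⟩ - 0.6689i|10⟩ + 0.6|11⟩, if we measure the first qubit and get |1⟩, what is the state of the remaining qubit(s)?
-0.7444i|0⟩ + 0.6677|1⟩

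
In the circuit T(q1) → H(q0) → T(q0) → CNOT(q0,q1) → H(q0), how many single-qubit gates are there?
4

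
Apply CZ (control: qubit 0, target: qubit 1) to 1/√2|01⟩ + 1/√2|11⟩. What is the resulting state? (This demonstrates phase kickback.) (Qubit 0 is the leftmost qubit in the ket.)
1/√2|01⟩ - 1/√2|11⟩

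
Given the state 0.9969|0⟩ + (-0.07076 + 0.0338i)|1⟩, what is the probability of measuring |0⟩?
0.9938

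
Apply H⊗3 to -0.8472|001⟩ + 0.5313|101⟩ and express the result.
-0.1117|000⟩ + 0.1117|001⟩ - 0.1117|010⟩ + 0.1117|011⟩ - 0.4874|100⟩ + 0.4874|101⟩ - 0.4874|110⟩ + 0.4874|111⟩

H⊗3 gives amp(|y⟩) = (1/2√2) Σ_x (−1)^(x·y) amp(|x⟩), where x·y is the number of positions in which both x and y have a 1.
|000⟩: (-0.8472 + 0.5313)/(2√2) = -0.1117
|001⟩: (0.8472 - 0.5313)/(2√2) = 0.1117
|010⟩: (-0.8472 + 0.5313)/(2√2) = -0.1117
|011⟩: (0.8472 - 0.5313)/(2√2) = 0.1117
|100⟩: (-0.8472 - 0.5313)/(2√2) = -0.4874
|101⟩: (0.8472 + 0.5313)/(2√2) = 0.4874
|110⟩: (-0.8472 - 0.5313)/(2√2) = -0.4874
|111⟩: (0.8472 + 0.5313)/(2√2) = 0.4874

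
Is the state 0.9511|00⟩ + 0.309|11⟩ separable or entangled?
Entangled

Writing the state as a|00⟩ + b|01⟩ + c|10⟩ + d|11⟩, it is a product state iff ad − bc = 0.
Here (a, b, c, d) = (0.9511, 0, 0, 0.309): ad − bc = (0.9511)(0.309) − (0)(0) = 0.2939 ≠ 0, so the state is entangled.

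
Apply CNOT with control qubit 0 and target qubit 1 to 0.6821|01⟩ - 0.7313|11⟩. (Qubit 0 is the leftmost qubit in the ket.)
0.6821|01⟩ - 0.7313|10⟩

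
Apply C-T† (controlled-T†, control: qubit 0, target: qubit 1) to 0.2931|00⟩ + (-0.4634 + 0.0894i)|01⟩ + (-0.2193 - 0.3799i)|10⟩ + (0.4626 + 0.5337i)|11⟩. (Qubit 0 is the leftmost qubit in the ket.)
0.2931|00⟩ + (-0.4634 + 0.0894i)|01⟩ + (-0.2193 - 0.3799i)|10⟩ + (0.7045 + 0.05028i)|11⟩

C-T† leaves the control-|0⟩ kets |00⟩, |01⟩ unchanged and applies T† to qubit 1 on the control-|1⟩ pair (|10⟩, |11⟩).
T† = [[1, 0], [0, (1/√2 - (1/√2)i)]].
With a = amp(|10⟩) = (-0.2193 - 0.3799i) and b = amp(|11⟩) = (0.4626 + 0.5337i):
new amp(|10⟩) = (1)·a = (-0.2193 - 0.3799i)
new amp(|11⟩) = (1/√2 - (1/√2)i)·b = (0.7045 + 0.05028i)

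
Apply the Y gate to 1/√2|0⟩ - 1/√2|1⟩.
(1/√2)i|0⟩ + (1/√2)i|1⟩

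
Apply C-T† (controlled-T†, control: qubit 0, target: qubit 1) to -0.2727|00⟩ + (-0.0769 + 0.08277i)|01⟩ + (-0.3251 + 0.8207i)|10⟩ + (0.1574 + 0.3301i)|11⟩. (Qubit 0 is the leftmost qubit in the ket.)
-0.2727|00⟩ + (-0.0769 + 0.08277i)|01⟩ + (-0.3251 + 0.8207i)|10⟩ + (0.3447 + 0.1221i)|11⟩

C-T† leaves the control-|0⟩ kets |00⟩, |01⟩ unchanged and applies T† to qubit 1 on the control-|1⟩ pair (|10⟩, |11⟩).
T† = [[1, 0], [0, (1/√2 - (1/√2)i)]].
With a = amp(|10⟩) = (-0.3251 + 0.8207i) and b = amp(|11⟩) = (0.1574 + 0.3301i):
new amp(|10⟩) = (1)·a = (-0.3251 + 0.8207i)
new amp(|11⟩) = (1/√2 - (1/√2)i)·b = (0.3447 + 0.1221i)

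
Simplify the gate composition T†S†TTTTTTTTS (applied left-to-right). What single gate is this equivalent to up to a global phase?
T†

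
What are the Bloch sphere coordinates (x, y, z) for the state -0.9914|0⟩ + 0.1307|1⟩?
(-0.2592, 0, 0.9658)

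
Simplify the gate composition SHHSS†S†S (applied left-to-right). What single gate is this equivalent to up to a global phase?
S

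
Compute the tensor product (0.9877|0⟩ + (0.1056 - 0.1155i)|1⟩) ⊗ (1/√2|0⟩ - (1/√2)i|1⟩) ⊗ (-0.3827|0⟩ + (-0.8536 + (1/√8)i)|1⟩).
-0.2673|000⟩ + (-0.5962 + 0.2469i)|001⟩ + 0.2673i|010⟩ + (0.2469 + 0.5962i)|011⟩ + (-0.02858 + 0.03126i)|100⟩ + (-0.03486 + 0.09611i)|101⟩ + (0.03126 + 0.02858i)|110⟩ + (0.09611 + 0.03486i)|111⟩

amp(|b₁b₂…⟩) = product of the factor amplitudes for bits b₁, b₂, …; only kets whose every factor amplitude is nonzero survive.
|000⟩: (0.9877)(1/√2)(-0.3827) = -0.2673
|001⟩: (0.9877)(1/√2)(-0.8536 + (1/√8)i) = (-0.5962 + 0.2469i)
|010⟩: (0.9877)(-(1/√2)i)(-0.3827) = 0.2673i
|011⟩: (0.9877)(-(1/√2)i)(-0.8536 + (1/√8)i) = (0.2469 + 0.5962i)
|100⟩: (0.1056 - 0.1155i)(1/√2)(-0.3827) = (-0.02858 + 0.03126i)
|101⟩: (0.1056 - 0.1155i)(1/√2)(-0.8536 + (1/√8)i) = (-0.03486 + 0.09611i)
|110⟩: (0.1056 - 0.1155i)(-(1/√2)i)(-0.3827) = (0.03126 + 0.02858i)
|111⟩: (0.1056 - 0.1155i)(-(1/√2)i)(-0.8536 + (1/√8)i) = (0.09611 + 0.03486i)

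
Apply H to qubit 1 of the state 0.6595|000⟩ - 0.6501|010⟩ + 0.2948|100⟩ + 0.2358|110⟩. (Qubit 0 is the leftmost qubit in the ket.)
0.006647|000⟩ + 0.926|010⟩ + 0.3752|100⟩ + 0.04172|110⟩

H on qubit 1 mixes each pair of kets that differ only in qubit 1: amplitudes (a, b) of (|…0…⟩, |…1…⟩) become ((a + b)/√2, (a − b)/√2). Kets absent from the input have amplitude 0.
(|000⟩, |010⟩): (a, b) = (0.6595, -0.6501) → (0.006647, 0.926)
(|100⟩, |110⟩): (a, b) = (0.2948, 0.2358) → (0.3752, 0.04172)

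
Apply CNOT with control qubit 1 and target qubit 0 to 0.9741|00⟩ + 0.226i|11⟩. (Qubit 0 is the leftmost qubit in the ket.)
0.9741|00⟩ + 0.226i|01⟩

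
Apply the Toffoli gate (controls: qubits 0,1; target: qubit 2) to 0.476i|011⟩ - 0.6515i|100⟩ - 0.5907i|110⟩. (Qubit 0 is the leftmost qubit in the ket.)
0.476i|011⟩ - 0.6515i|100⟩ - 0.5907i|111⟩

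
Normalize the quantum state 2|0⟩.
|0⟩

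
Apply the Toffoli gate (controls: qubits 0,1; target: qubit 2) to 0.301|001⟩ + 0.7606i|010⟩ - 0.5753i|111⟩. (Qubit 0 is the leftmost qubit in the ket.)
0.301|001⟩ + 0.7606i|010⟩ - 0.5753i|110⟩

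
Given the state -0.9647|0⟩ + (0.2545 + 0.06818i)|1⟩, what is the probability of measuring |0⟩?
0.9306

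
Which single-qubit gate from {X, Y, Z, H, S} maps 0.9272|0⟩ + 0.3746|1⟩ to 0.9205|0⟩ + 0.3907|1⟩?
H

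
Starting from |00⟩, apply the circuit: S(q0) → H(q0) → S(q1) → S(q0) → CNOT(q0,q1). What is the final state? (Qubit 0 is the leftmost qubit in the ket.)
1/√2|00⟩ + (1/√2)i|11⟩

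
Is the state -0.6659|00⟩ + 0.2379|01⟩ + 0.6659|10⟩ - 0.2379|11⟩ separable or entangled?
Separable

Writing the state as a|00⟩ + b|01⟩ + c|10⟩ + d|11⟩, it is a product state iff ad − bc = 0.
Here (a, b, c, d) = (-0.6659, 0.2379, 0.6659, -0.2379): ad − bc = (-0.6659)(-0.2379) − (0.2379)(0.6659) = 0, so the state is separable.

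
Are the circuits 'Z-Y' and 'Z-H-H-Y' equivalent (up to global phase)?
Yes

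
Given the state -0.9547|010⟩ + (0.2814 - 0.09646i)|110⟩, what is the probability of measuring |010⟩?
0.9115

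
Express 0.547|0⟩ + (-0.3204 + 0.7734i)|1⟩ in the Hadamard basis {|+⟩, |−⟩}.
(0.1602 + 0.5469i)|+⟩ + (0.6133 - 0.5469i)|−⟩

With |ψ⟩ = α|0⟩ + β|1⟩, the Hadamard-basis coefficients are ⟨+|ψ⟩ = (α + β)/√2 and ⟨−|ψ⟩ = (α − β)/√2.
Here α = 0.547, β = (-0.3204 + 0.7734i): (α + β)/√2 = (0.1602 + 0.5469i), (α − β)/√2 = (0.6133 - 0.5469i).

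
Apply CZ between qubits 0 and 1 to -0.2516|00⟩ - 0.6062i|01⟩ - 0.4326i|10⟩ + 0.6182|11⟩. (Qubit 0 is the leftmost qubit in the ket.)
-0.2516|00⟩ - 0.6062i|01⟩ - 0.4326i|10⟩ - 0.6182|11⟩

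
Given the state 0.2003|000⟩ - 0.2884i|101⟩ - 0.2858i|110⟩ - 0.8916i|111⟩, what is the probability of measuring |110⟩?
0.08168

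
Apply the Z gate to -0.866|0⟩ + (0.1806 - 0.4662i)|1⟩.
-0.866|0⟩ + (-0.1806 + 0.4662i)|1⟩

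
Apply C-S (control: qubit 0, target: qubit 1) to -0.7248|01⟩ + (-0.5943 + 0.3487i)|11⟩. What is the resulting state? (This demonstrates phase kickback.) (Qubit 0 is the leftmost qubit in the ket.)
-0.7248|01⟩ + (-0.3487 - 0.5943i)|11⟩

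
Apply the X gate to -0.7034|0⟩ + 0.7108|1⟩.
0.7108|0⟩ - 0.7034|1⟩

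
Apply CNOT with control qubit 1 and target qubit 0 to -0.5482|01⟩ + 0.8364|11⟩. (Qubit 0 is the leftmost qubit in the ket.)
0.8364|01⟩ - 0.5482|11⟩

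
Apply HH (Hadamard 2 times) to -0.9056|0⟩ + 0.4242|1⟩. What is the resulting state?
-0.9056|0⟩ + 0.4242|1⟩

H² = I, so an even number of Hadamards cancels: H^2 = I and the state is unchanged.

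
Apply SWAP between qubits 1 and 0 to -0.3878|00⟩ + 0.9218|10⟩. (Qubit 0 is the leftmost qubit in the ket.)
-0.3878|00⟩ + 0.9218|01⟩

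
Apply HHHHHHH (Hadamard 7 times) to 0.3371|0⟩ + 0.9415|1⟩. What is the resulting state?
0.9041|0⟩ - 0.4274|1⟩

H² = I, so H^7 = H: a single Hadamard. With (a, b) = (0.3371, 0.9415), H gives ((a + b)/√2, (a − b)/√2) = (0.9041, -0.4274).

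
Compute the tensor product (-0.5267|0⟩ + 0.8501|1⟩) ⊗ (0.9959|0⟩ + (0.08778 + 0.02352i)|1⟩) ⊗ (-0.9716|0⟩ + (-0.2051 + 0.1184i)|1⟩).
0.5096|000⟩ + (0.1076 - 0.06211i)|001⟩ + (0.04492 + 0.01204i)|010⟩ + (0.01095 - 0.002933i)|011⟩ - 0.8226|100⟩ + (-0.1736 + 0.1002i)|101⟩ + (-0.0725 - 0.01943i)|110⟩ + (-0.01767 + 0.004734i)|111⟩

amp(|b₁b₂…⟩) = product of the factor amplitudes for bits b₁, b₂, …; only kets whose every factor amplitude is nonzero survive.
|000⟩: (-0.5267)(0.9959)(-0.9716) = 0.5096
|001⟩: (-0.5267)(0.9959)(-0.2051 + 0.1184i) = (0.1076 - 0.06211i)
|010⟩: (-0.5267)(0.08778 + 0.02352i)(-0.9716) = (0.04492 + 0.01204i)
|011⟩: (-0.5267)(0.08778 + 0.02352i)(-0.2051 + 0.1184i) = (0.01095 - 0.002933i)
|100⟩: (0.8501)(0.9959)(-0.9716) = -0.8226
|101⟩: (0.8501)(0.9959)(-0.2051 + 0.1184i) = (-0.1736 + 0.1002i)
|110⟩: (0.8501)(0.08778 + 0.02352i)(-0.9716) = (-0.0725 - 0.01943i)
|111⟩: (0.8501)(0.08778 + 0.02352i)(-0.2051 + 0.1184i) = (-0.01767 + 0.004734i)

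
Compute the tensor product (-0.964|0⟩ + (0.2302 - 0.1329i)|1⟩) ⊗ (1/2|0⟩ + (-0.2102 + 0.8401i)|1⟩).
-0.482|00⟩ + (0.2026 - 0.8099i)|01⟩ + (0.1151 - 0.06645i)|10⟩ + (0.06326 + 0.2213i)|11⟩

amp(|b₁b₂…⟩) = product of the factor amplitudes for bits b₁, b₂, …; only kets whose every factor amplitude is nonzero survive.
|00⟩: (-0.964)(1/2) = -0.482
|01⟩: (-0.964)(-0.2102 + 0.8401i) = (0.2026 - 0.8099i)
|10⟩: (0.2302 - 0.1329i)(1/2) = (0.1151 - 0.06645i)
|11⟩: (0.2302 - 0.1329i)(-0.2102 + 0.8401i) = (0.06326 + 0.2213i)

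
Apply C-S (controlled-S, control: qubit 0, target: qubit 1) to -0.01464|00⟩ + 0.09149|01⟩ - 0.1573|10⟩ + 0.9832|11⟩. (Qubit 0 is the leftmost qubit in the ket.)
-0.01464|00⟩ + 0.09149|01⟩ - 0.1573|10⟩ + 0.9832i|11⟩

C-S leaves the control-|0⟩ kets |00⟩, |01⟩ unchanged and applies S to qubit 1 on the control-|1⟩ pair (|10⟩, |11⟩).
S = [[1, 0], [0, i]].
With a = amp(|10⟩) = -0.1573 and b = amp(|11⟩) = 0.9832:
new amp(|10⟩) = (1)·a = -0.1573
new amp(|11⟩) = (i)·b = 0.9832i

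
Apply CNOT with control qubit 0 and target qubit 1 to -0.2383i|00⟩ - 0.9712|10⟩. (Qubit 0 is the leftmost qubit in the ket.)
-0.2383i|00⟩ - 0.9712|11⟩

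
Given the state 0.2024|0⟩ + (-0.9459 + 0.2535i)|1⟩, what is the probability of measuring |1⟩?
0.959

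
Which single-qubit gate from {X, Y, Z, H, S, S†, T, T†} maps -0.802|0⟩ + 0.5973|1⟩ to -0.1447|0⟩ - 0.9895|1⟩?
H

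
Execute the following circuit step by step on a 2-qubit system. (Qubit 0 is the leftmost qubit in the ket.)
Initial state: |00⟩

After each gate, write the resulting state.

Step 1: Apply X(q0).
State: |10⟩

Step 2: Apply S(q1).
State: |10⟩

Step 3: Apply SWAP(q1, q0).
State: |01⟩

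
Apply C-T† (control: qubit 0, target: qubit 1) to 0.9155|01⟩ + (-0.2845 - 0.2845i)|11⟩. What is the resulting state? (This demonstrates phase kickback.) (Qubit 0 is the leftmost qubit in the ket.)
0.9155|01⟩ - 0.4023|11⟩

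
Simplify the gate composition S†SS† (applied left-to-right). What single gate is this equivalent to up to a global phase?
S†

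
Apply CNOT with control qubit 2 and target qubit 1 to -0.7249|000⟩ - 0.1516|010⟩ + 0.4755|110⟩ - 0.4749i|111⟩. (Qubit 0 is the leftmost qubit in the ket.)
-0.7249|000⟩ - 0.1516|010⟩ - 0.4749i|101⟩ + 0.4755|110⟩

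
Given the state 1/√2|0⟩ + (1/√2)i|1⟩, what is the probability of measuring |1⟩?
1/2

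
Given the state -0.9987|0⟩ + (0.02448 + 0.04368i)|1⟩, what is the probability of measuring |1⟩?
0.002507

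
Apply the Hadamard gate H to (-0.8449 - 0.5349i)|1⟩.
(-0.5974 - 0.3782i)|0⟩ + (0.5974 + 0.3782i)|1⟩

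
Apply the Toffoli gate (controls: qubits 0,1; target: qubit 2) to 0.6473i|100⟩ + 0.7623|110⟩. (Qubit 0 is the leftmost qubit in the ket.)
0.6473i|100⟩ + 0.7623|111⟩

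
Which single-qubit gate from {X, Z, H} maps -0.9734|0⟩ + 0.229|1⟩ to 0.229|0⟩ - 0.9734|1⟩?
X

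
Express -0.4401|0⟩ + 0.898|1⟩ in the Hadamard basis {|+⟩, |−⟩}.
0.3238|+⟩ - 0.9462|−⟩

With |ψ⟩ = α|0⟩ + β|1⟩, the Hadamard-basis coefficients are ⟨+|ψ⟩ = (α + β)/√2 and ⟨−|ψ⟩ = (α − β)/√2.
Here α = -0.4401, β = 0.898: (α + β)/√2 = 0.3238, (α − β)/√2 = -0.9462.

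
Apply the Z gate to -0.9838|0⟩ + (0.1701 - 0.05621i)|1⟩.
-0.9838|0⟩ + (-0.1701 + 0.05621i)|1⟩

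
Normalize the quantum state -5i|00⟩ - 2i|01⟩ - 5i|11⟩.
-0.6804i|00⟩ - 0.2722i|01⟩ - 0.6804i|11⟩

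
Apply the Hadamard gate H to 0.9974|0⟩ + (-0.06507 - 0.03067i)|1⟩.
(0.6593 - 0.02169i)|0⟩ + (0.7513 + 0.02169i)|1⟩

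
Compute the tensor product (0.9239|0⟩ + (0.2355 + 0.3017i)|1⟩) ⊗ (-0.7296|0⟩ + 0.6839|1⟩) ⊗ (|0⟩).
-0.6741|000⟩ + 0.6319|010⟩ + (-0.1718 - 0.2201i)|100⟩ + (0.1611 + 0.2063i)|110⟩

amp(|b₁b₂…⟩) = product of the factor amplitudes for bits b₁, b₂, …; only kets whose every factor amplitude is nonzero survive.
|000⟩: (0.9239)(-0.7296)(1) = -0.6741
|010⟩: (0.9239)(0.6839)(1) = 0.6319
|100⟩: (0.2355 + 0.3017i)(-0.7296)(1) = (-0.1718 - 0.2201i)
|110⟩: (0.2355 + 0.3017i)(0.6839)(1) = (0.1611 + 0.2063i)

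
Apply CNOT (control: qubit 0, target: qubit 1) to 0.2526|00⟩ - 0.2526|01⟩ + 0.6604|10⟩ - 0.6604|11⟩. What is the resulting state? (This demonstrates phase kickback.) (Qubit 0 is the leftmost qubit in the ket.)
0.2526|00⟩ - 0.2526|01⟩ - 0.6604|10⟩ + 0.6604|11⟩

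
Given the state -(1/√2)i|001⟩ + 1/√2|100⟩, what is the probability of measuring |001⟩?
1/2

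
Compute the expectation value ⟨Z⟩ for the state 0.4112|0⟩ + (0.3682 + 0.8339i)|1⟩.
-0.6619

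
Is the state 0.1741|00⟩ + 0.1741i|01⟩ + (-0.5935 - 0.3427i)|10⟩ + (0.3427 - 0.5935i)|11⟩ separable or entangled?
Separable

Writing the state as a|00⟩ + b|01⟩ + c|10⟩ + d|11⟩, it is a product state iff ad − bc = 0.
Here (a, b, c, d) = (0.1741, 0.1741i, (-0.5935 - 0.3427i), (0.3427 - 0.5935i)): ad − bc = (0.1741)(0.3427 - 0.5935i) − (0.1741i)(-0.5935 - 0.3427i) = 0, so the state is separable.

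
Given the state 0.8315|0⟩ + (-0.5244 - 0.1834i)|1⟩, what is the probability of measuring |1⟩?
0.3086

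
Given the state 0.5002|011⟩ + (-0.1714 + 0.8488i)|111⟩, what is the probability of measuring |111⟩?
0.7498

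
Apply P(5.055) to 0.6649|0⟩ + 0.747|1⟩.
0.6649|0⟩ + (0.251 - 0.7036i)|1⟩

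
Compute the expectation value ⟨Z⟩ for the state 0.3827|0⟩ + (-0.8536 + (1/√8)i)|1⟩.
-0.7072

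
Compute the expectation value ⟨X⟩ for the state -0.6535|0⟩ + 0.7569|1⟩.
-0.9893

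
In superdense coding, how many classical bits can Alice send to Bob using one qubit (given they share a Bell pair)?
2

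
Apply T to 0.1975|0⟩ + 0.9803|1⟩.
0.1975|0⟩ + (0.6932 + 0.6932i)|1⟩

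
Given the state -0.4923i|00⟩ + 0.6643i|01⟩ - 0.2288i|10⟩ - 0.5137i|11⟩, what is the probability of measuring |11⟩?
0.2639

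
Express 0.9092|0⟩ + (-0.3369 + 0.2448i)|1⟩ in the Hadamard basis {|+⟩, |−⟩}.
(0.4047 + 0.1731i)|+⟩ + (0.8811 - 0.1731i)|−⟩

With |ψ⟩ = α|0⟩ + β|1⟩, the Hadamard-basis coefficients are ⟨+|ψ⟩ = (α + β)/√2 and ⟨−|ψ⟩ = (α − β)/√2.
Here α = 0.9092, β = (-0.3369 + 0.2448i): (α + β)/√2 = (0.4047 + 0.1731i), (α − β)/√2 = (0.8811 - 0.1731i).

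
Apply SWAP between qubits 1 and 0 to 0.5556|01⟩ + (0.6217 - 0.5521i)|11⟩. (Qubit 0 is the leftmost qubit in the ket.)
0.5556|10⟩ + (0.6217 - 0.5521i)|11⟩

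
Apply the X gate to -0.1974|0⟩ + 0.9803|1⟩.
0.9803|0⟩ - 0.1974|1⟩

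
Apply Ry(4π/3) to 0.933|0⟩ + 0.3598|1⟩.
-0.7781|0⟩ + 0.6281|1⟩

Ry(4π/3) = [[cos(θ/2), −sin(θ/2)], [sin(θ/2), cos(θ/2)]]; θ = 4π/3, cos(θ/2) ≈ -0.5, sin(θ/2) ≈ 0.866025.
With a = amp(|0⟩) = 0.933 and b = amp(|1⟩) = 0.3598:
new amp(|0⟩) = (-0.5)·a + (-0.866025)·b = -0.7781
new amp(|1⟩) = (0.866025)·a + (-0.5)·b = 0.6281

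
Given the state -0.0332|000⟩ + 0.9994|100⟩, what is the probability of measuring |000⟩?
0.001102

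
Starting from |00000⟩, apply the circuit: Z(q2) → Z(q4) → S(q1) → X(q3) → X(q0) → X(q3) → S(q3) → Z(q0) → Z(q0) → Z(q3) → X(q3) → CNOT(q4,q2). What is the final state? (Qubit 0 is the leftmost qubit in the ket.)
|10010⟩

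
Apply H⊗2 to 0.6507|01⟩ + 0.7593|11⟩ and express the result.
0.705|00⟩ - 0.705|01⟩ - 0.0543|10⟩ + 0.0543|11⟩

H⊗2 gives amp(|y⟩) = (1/2) Σ_x (−1)^(x·y) amp(|x⟩), where x·y is the number of positions in which both x and y have a 1.
|00⟩: (0.6507 + 0.7593)/2 = 0.705
|01⟩: (-0.6507 - 0.7593)/2 = -0.705
|10⟩: (0.6507 - 0.7593)/2 = -0.0543
|11⟩: (-0.6507 + 0.7593)/2 = 0.0543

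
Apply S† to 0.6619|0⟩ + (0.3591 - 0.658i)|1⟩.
0.6619|0⟩ + (-0.658 - 0.3591i)|1⟩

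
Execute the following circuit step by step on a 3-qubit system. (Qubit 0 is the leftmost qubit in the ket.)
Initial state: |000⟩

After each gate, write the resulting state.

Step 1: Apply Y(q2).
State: i|001⟩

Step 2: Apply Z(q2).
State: -i|001⟩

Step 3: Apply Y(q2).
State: -|000⟩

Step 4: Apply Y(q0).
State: -i|100⟩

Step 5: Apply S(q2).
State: -i|100⟩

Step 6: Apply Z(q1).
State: -i|100⟩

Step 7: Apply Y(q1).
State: |110⟩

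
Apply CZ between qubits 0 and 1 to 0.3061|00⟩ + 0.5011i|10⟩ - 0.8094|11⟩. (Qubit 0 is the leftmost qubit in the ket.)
0.3061|00⟩ + 0.5011i|10⟩ + 0.8094|11⟩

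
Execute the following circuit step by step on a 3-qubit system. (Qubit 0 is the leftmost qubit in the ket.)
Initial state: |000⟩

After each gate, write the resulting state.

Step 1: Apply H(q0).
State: 1/√2|000⟩ + 1/√2|100⟩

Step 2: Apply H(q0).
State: |000⟩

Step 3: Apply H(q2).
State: 1/√2|000⟩ + 1/√2|001⟩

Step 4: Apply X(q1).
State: 1/√2|010⟩ + 1/√2|011⟩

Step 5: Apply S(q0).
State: 1/√2|010⟩ + 1/√2|011⟩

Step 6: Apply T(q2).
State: 1/√2|010⟩ + (1/2 + (1/2)i)|011⟩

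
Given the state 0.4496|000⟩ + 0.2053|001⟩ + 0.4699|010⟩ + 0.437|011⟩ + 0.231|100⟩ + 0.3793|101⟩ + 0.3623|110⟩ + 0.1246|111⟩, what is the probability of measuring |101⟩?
0.1439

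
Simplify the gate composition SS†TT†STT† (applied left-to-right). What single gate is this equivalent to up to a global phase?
S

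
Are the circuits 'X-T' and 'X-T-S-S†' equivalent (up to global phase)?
Yes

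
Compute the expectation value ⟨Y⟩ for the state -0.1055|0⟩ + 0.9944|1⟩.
0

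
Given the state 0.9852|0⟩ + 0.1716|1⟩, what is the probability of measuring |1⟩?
0.02945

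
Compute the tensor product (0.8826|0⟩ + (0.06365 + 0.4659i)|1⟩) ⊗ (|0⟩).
0.8826|00⟩ + (0.06365 + 0.4659i)|10⟩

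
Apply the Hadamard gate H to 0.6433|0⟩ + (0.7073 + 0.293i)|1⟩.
(0.955 + 0.2072i)|0⟩ + (-0.04525 - 0.2072i)|1⟩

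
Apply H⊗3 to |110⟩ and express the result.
1/√8|000⟩ + 1/√8|001⟩ - 1/√8|010⟩ - 1/√8|011⟩ - 1/√8|100⟩ - 1/√8|101⟩ + 1/√8|110⟩ + 1/√8|111⟩

H⊗3 gives amp(|y⟩) = (1/2√2) Σ_x (−1)^(x·y) amp(|x⟩), where x·y is the number of positions in which both x and y have a 1.
|000⟩: (1)/(2√2) = 1/√8
|001⟩: (1)/(2√2) = 1/√8
|010⟩: (-1)/(2√2) = -1/√8
|011⟩: (-1)/(2√2) = -1/√8
|100⟩: (-1)/(2√2) = -1/√8
|101⟩: (-1)/(2√2) = -1/√8
|110⟩: (1)/(2√2) = 1/√8
|111⟩: (1)/(2√2) = 1/√8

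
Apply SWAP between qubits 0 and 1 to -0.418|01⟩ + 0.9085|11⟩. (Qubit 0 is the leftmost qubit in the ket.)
-0.418|10⟩ + 0.9085|11⟩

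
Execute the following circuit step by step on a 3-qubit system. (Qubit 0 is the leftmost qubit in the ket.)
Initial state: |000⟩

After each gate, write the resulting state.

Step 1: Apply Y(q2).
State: i|001⟩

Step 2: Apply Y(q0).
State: -|101⟩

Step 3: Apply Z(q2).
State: |101⟩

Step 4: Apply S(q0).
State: i|101⟩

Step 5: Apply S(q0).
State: -|101⟩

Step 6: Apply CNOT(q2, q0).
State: -|001⟩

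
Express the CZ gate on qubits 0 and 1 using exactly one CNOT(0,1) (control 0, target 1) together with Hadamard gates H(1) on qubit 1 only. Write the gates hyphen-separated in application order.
H(1)-CNOT(0,1)-H(1)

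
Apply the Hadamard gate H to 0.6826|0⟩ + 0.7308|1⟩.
0.9994|0⟩ - 0.03408|1⟩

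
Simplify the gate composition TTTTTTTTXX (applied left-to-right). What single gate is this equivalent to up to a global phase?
I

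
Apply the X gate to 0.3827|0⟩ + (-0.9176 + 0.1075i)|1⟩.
(-0.9176 + 0.1075i)|0⟩ + 0.3827|1⟩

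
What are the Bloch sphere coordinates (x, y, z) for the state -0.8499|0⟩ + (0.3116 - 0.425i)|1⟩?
(-0.5297, 0.7224, 0.4446)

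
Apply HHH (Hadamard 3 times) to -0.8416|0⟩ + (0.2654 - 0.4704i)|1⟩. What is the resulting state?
(-0.4074 - 0.3326i)|0⟩ + (-0.7828 + 0.3326i)|1⟩

H² = I, so H^3 = H: a single Hadamard. With (a, b) = (-0.8416, (0.2654 - 0.4704i)), H gives ((a + b)/√2, (a − b)/√2) = ((-0.4074 - 0.3326i), (-0.7828 + 0.3326i)).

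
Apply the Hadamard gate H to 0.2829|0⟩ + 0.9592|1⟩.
0.8783|0⟩ - 0.4782|1⟩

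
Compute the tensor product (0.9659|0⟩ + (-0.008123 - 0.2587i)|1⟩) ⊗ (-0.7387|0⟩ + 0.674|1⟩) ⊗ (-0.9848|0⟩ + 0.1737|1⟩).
0.7027|000⟩ - 0.1239|001⟩ - 0.6411|010⟩ + 0.1131|011⟩ + (-0.005909 - 0.1882i)|100⟩ + (0.001042 + 0.03319i)|101⟩ + (0.005392 + 0.1717i)|110⟩ + (-0.000951 - 0.03029i)|111⟩

amp(|b₁b₂…⟩) = product of the factor amplitudes for bits b₁, b₂, …; only kets whose every factor amplitude is nonzero survive.
|000⟩: (0.9659)(-0.7387)(-0.9848) = 0.7027
|001⟩: (0.9659)(-0.7387)(0.1737) = -0.1239
|010⟩: (0.9659)(0.674)(-0.9848) = -0.6411
|011⟩: (0.9659)(0.674)(0.1737) = 0.1131
|100⟩: (-0.008123 - 0.2587i)(-0.7387)(-0.9848) = (-0.005909 - 0.1882i)
|101⟩: (-0.008123 - 0.2587i)(-0.7387)(0.1737) = (0.001042 + 0.03319i)
|110⟩: (-0.008123 - 0.2587i)(0.674)(-0.9848) = (0.005392 + 0.1717i)
|111⟩: (-0.008123 - 0.2587i)(0.674)(0.1737) = (-0.000951 - 0.03029i)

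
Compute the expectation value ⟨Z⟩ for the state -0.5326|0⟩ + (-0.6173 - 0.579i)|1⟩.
-0.4326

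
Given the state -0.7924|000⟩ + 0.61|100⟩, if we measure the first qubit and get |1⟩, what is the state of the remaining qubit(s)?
|00⟩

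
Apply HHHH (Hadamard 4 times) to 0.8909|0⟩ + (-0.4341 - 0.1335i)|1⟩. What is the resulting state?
0.8909|0⟩ + (-0.4341 - 0.1335i)|1⟩

H² = I, so an even number of Hadamards cancels: H^4 = I and the state is unchanged.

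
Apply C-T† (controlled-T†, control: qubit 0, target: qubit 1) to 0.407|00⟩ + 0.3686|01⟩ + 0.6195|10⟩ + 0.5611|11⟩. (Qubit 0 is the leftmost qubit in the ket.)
0.407|00⟩ + 0.3686|01⟩ + 0.6195|10⟩ + (0.3968 - 0.3968i)|11⟩

C-T† leaves the control-|0⟩ kets |00⟩, |01⟩ unchanged and applies T† to qubit 1 on the control-|1⟩ pair (|10⟩, |11⟩).
T† = [[1, 0], [0, (1/√2 - (1/√2)i)]].
With a = amp(|10⟩) = 0.6195 and b = amp(|11⟩) = 0.5611:
new amp(|10⟩) = (1)·a = 0.6195
new amp(|11⟩) = (1/√2 - (1/√2)i)·b = (0.3968 - 0.3968i)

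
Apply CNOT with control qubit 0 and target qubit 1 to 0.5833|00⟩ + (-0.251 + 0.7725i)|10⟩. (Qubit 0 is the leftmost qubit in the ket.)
0.5833|00⟩ + (-0.251 + 0.7725i)|11⟩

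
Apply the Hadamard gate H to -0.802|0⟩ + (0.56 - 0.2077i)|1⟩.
(-0.1711 - 0.1469i)|0⟩ + (-0.9631 + 0.1469i)|1⟩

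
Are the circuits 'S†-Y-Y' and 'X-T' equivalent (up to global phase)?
No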